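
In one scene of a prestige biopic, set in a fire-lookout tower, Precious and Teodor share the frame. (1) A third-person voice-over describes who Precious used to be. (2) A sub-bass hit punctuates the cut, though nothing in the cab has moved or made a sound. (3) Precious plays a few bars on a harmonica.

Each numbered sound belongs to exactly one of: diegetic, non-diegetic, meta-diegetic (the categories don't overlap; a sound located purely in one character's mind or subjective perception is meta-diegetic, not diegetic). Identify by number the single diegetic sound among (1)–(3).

(1) is non-diegetic: the narrator exists outside the story world, addressing only the audience.
Sound (2): an editorial stinger — it belongs to the cut, not the story world, so non-diegetic.
Sound (3): Precious is producing the music live, in the story world, so diegetic.
Only (3) is diegetic.

3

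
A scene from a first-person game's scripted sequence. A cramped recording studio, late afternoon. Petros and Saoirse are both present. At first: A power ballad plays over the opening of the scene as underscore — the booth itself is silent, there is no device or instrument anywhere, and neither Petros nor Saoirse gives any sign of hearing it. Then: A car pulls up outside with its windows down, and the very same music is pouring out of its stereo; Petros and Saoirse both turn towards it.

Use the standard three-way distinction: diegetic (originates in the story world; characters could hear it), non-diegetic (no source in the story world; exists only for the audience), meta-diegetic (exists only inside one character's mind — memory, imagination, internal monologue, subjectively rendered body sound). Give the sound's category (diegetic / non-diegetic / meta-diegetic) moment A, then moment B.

non-diegetic, diegetic

Moment A: no in-world source exists and no character can hear it — underscore → non-diegetic.
Moment B: the car stereo is now a real source in the story world and the characters hear it → diegetic.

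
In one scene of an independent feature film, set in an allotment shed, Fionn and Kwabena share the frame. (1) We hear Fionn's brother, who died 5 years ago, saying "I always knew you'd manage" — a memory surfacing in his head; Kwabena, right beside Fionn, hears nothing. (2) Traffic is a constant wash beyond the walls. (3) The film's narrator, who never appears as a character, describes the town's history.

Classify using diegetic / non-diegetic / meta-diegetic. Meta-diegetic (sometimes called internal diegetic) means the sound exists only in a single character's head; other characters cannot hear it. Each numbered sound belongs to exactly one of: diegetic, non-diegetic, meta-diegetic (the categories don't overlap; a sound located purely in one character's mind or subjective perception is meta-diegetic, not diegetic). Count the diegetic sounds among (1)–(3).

1

Sound (1): it's Fionn's recollection rendered as sound; the other character can't hear it, so meta-diegetic.
(2) traffic is part of the location's real environment → diegetic.
(3) the narrator exists outside the story world, addressing only the audience → non-diegetic.
So 1 of the 3 is diegetic: (2).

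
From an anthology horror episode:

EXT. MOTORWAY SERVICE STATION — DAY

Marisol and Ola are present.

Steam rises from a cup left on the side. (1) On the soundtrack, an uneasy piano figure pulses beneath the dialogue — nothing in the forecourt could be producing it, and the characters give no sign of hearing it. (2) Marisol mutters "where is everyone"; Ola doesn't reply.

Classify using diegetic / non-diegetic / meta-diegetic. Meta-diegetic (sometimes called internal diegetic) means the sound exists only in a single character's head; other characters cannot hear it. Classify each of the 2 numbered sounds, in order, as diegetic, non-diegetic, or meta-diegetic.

(1) score with no on-screen or off-screen source; it exists for the audience alone → non-diegetic.
(2) is diegetic: Marisol is a character speaking aloud in the scene.

non-diegetic, diegetic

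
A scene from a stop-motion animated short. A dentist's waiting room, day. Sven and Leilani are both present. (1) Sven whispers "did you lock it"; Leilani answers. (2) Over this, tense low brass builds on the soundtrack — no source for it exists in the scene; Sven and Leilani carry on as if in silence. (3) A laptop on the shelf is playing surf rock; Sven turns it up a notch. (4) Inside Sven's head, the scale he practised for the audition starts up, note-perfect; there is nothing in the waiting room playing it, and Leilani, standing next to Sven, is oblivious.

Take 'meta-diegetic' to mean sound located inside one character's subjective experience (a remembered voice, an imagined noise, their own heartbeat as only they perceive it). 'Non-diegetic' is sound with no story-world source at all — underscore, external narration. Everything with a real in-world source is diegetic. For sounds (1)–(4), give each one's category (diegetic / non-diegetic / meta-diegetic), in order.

Sound (1): on-screen dialogue — Sven speaks and Leilani is there to hear, so diegetic.
(2) nothing in the waiting room produces it and the characters don't hear it — pure soundtrack → non-diegetic.
(3) a laptop is a physical source in the scene and Sven reacts to it → diegetic.
Sound (4): remembered music, private to Sven — Leilani is oblivious because it isn't in the room, so meta-diegetic.

diegetic, non-diegetic, diegetic, meta-diegetic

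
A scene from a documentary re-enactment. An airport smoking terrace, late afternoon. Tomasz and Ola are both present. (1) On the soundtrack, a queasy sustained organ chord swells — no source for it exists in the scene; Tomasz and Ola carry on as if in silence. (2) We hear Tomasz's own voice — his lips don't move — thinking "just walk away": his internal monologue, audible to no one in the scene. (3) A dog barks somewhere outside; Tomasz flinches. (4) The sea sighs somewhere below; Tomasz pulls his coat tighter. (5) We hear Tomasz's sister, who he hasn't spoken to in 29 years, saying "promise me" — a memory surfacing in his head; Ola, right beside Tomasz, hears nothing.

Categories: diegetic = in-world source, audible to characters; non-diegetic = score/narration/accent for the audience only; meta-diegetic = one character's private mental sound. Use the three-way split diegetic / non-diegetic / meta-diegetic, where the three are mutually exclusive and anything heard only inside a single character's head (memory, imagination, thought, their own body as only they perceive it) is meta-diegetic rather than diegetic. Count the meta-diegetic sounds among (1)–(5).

Sound (1): nothing in the terrace produces it and the characters don't hear it — pure soundtrack, so non-diegetic.
(2) internal monologue — inside Tomasz's mind, not spoken into the scene → meta-diegetic.
(3) is diegetic: an in-world source (a dog); characters could hear it.
Sound (4): the sea is part of the location's real environment, so diegetic.
(5) is meta-diegetic: it's Tomasz's recollection rendered as sound; the other character can't hear it.
Meta-diegetic: (2), (5) — that's 2.

2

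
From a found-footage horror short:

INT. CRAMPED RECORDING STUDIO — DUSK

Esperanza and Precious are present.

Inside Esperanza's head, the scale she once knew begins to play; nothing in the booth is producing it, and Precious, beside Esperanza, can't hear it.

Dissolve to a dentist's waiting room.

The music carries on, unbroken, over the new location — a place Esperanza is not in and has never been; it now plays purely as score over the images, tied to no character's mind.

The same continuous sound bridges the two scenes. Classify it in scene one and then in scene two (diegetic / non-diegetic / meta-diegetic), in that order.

Scene one: the music exists only inside Esperanza's mind; Precious can't hear it → meta-diegetic.
Scene two: it's detached from Esperanza entirely and plays over unrelated images with no in-world source — conventional underscore → non-diegetic.

meta-diegetic, non-diegetic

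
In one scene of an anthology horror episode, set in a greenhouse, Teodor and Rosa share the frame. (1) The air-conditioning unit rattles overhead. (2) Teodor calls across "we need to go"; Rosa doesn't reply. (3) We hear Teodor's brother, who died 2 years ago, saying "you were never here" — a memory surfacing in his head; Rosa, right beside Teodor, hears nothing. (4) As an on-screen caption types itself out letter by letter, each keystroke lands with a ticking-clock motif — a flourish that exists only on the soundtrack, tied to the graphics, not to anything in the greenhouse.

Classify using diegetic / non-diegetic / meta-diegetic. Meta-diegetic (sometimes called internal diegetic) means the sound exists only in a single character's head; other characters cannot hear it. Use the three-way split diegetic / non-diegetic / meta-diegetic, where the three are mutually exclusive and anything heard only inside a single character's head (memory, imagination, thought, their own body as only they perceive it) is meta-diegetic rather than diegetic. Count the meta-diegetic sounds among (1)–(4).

(1) is diegetic: ambient/room sound belonging to the story's physical space.
(2) is diegetic: spoken by a character present in the story world.
(3) the voice is a memory playing only inside Teodor's mind; Rosa can't hear it → meta-diegetic.
Sound (4): sound married to a title/caption — outside the diegesis by definition, so non-diegetic.
Meta-diegetic: (3) — that's 1.

1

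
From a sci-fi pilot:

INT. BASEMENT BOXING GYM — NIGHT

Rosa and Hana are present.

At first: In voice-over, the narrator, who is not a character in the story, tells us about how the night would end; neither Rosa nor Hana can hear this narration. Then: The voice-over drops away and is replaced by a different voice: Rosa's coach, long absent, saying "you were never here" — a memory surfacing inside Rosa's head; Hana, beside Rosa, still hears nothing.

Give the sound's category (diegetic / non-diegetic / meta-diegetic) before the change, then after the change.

non-diegetic, meta-diegetic

Before the change: the external narrator addresses only the audience — outside the story world → non-diegetic.
After the change: the replacement voice is a memory inside Rosa's mind specifically → meta-diegetic.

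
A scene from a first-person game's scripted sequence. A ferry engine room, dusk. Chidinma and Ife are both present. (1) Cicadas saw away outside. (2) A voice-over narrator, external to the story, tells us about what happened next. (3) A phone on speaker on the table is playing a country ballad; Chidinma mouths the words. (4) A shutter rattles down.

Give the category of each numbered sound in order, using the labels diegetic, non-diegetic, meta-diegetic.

Sound (1): ambient/room sound belonging to the story's physical space, so diegetic.
(2) is non-diegetic: commentary laid over the scene from outside the fiction.
(3) is diegetic: the music comes from an on-screen device that Chidinma responds to.
(4) the sound comes from a shutter physically present in the location → diegetic.

diegetic, non-diegetic, diegetic, diegetic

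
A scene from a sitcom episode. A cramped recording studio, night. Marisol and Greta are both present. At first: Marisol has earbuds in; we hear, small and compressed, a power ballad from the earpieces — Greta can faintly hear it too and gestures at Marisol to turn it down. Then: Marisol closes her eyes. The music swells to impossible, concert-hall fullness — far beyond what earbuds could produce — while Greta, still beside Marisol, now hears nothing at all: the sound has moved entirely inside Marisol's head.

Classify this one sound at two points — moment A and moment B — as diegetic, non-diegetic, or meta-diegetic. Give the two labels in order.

diegetic, meta-diegetic

Moment A: the earbuds are a physical source both characters can hear → diegetic.
Moment B: the music now exists only as Marisol's subjective experience; Greta can no longer hear it → meta-diegetic.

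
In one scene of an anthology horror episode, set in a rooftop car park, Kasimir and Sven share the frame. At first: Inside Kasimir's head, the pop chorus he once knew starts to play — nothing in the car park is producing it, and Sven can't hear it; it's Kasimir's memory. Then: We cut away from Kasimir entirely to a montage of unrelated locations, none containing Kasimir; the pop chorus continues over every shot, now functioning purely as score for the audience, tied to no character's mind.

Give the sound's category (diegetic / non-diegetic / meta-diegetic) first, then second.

meta-diegetic, non-diegetic

First: the music lives inside Kasimir's mind alone; Sven can't hear it → meta-diegetic.
Second: once it plays over shots Kasimir isn't in, detached from any character's subjectivity, it's conventional underscore → non-diegetic.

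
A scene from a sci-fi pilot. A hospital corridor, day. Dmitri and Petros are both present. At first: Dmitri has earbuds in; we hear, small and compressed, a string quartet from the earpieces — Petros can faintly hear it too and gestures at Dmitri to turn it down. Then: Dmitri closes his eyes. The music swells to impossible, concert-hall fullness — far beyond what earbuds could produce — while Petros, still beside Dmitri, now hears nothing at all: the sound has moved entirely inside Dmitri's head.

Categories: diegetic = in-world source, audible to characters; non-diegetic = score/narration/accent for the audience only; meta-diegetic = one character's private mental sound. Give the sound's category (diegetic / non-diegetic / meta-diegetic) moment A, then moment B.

Moment A: the earbuds are a physical source both characters can hear → diegetic.
Moment B: the music now exists only as Dmitri's subjective experience; Petros can no longer hear it → meta-diegetic.

diegetic, meta-diegetic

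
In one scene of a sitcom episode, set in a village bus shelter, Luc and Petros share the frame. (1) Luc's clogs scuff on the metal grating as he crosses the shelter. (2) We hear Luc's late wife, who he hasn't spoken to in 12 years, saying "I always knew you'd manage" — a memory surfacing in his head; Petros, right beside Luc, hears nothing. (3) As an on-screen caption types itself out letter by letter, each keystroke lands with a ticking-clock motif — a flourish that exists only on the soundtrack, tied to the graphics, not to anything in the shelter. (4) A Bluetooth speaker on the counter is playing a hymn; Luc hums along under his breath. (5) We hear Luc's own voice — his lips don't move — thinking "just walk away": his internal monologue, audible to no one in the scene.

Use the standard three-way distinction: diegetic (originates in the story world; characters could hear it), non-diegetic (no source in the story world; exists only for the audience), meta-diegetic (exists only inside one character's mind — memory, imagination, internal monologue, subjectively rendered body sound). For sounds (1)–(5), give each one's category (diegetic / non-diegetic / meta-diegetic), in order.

(1) is diegetic: Luc's footsteps are produced in the story world.
(2) is meta-diegetic: a remembered line, private to Luc — not present in the room, not audible to Petros.
Sound (3): sound married to a title/caption — outside the diegesis by definition, so non-diegetic.
(4) is diegetic: a Bluetooth speaker is a physical source in the scene and Luc reacts to it.
Sound (5): Luc's thought-voice: a private mental sound no other character can hear, so meta-diegetic.

diegetic, meta-diegetic, non-diegetic, diegetic, meta-diegetic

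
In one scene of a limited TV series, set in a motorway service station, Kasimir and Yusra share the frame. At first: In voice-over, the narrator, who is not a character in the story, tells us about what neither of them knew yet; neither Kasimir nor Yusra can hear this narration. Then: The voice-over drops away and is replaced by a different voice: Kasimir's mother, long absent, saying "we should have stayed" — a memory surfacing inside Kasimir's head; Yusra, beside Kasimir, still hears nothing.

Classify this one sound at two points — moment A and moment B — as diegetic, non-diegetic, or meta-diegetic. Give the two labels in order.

non-diegetic, meta-diegetic

Moment A: the external narrator addresses only the audience — outside the story world → non-diegetic.
Moment B: the replacement voice is a memory inside Kasimir's mind specifically → meta-diegetic.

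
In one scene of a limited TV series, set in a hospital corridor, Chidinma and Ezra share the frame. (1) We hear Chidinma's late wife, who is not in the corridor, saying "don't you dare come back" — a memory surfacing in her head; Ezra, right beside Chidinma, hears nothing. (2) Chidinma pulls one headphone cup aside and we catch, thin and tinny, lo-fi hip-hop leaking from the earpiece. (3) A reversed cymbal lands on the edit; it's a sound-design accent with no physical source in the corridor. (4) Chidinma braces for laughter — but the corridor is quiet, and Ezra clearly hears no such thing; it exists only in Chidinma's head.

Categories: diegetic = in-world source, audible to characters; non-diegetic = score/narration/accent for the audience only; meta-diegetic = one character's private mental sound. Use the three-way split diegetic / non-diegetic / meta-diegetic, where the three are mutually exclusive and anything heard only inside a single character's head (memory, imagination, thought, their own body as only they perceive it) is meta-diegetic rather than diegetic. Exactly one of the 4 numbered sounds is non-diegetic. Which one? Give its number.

Sound (1): it's Chidinma's recollection rendered as sound; the other character can't hear it, so meta-diegetic.
(2) is diegetic: it's leaking from a physical pair of headphones in the scene.
Sound (3): nothing in the scene produces it; it's an accent added for the audience, so non-diegetic.
(4) is meta-diegetic: the sound is imagined by Chidinma; nothing in the story world is producing it and Ezra can't hear it.
Only (3) is non-diegetic.

3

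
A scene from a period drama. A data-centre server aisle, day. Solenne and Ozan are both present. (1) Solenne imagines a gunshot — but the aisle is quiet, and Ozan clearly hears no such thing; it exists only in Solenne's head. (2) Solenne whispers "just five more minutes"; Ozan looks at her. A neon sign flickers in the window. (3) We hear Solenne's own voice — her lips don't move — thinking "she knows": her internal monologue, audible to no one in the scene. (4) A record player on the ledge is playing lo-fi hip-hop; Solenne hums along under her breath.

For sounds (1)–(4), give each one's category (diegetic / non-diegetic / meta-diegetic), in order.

meta-diegetic, diegetic, meta-diegetic, diegetic

(1) is meta-diegetic: Solenne alone 'hears' it — an imagined sound, not present in the space.
Sound (2): spoken by a character present in the story world, so diegetic.
(3) it's Solenne's unspoken thought, heard only by the audience via her subjectivity → meta-diegetic.
Sound (4): a record player is a physical source in the scene and Solenne reacts to it, so diegetic.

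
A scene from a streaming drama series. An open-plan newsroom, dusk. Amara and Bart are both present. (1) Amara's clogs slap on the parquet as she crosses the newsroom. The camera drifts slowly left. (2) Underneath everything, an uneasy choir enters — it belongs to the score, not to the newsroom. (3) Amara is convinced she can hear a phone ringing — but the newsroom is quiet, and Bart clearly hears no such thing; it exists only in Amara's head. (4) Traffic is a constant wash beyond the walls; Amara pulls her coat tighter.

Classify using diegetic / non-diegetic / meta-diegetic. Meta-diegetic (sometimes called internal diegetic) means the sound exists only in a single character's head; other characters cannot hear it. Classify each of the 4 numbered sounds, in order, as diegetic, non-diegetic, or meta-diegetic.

(1) it's the physical sound of Amara moving in the space → diegetic.
Sound (2): score with no on-screen or off-screen source; it exists for the audience alone, so non-diegetic.
Sound (3): Amara alone 'hears' it — an imagined sound, not present in the space, so meta-diegetic.
Sound (4): it's the actual ambient sound of the location, so diegetic.

diegetic, non-diegetic, meta-diegetic, diegetic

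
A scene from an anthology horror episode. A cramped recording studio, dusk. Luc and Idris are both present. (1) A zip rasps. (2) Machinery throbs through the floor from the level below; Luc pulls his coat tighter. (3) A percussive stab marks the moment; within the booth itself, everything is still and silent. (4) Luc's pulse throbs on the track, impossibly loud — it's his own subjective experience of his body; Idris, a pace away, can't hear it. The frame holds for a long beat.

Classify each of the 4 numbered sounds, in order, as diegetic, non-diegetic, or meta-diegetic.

(1) is diegetic: a zip is a real object/event in the scene's world.
(2) is diegetic: it's the actual ambient sound of the location.
Sound (3): an editorial stinger — it belongs to the cut, not the story world, so non-diegetic.
(4) is meta-diegetic: a subjective body sound — Luc's private perception, inaudible to Idris.

diegetic, diegetic, non-diegetic, meta-diegetic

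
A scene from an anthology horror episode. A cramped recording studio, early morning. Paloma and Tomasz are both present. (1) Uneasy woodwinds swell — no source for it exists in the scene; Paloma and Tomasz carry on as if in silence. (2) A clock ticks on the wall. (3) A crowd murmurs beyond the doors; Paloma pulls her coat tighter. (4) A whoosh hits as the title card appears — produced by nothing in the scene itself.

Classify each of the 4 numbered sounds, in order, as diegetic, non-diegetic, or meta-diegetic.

non-diegetic, diegetic, diegetic, non-diegetic

(1) is non-diegetic: score with no on-screen or off-screen source; it exists for the audience alone.
(2) the sound comes from a clock physically present in the location → diegetic.
(3) ambient/room sound belonging to the story's physical space → diegetic.
(4) is non-diegetic: it's a sound-design accent with no in-world source; no one in the scene can hear it.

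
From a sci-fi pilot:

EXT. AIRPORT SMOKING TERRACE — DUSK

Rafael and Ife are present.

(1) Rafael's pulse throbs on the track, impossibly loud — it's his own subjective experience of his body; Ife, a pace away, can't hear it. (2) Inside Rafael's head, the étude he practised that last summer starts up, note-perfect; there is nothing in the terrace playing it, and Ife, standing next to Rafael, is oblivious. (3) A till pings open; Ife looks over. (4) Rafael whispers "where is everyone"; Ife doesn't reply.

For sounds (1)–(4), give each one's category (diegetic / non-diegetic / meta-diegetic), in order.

meta-diegetic, meta-diegetic, diegetic, diegetic

(1) a subjective body sound — Rafael's private perception, inaudible to Ife → meta-diegetic.
(2) it lives in Rafael's subjectivity, not in the terrace → meta-diegetic.
(3) an in-world source (a till); characters could hear it → diegetic.
(4) Rafael is a character speaking aloud in the scene → diegetic.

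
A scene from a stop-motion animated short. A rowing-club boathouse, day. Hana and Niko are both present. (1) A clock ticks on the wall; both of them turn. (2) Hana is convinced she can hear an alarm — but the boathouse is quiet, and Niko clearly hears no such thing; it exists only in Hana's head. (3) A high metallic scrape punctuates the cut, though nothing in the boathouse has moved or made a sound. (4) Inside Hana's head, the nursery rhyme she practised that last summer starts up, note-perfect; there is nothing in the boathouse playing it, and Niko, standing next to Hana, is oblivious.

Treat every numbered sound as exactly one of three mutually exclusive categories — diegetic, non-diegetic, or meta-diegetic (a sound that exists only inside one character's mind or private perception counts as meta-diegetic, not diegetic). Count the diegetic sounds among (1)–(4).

1

(1) is diegetic: a clock is a real object/event in the scene's world.
(2) subjective to Hana: the boathouse is silent and Niko hears nothing → meta-diegetic.
Sound (3): an editorial stinger — it belongs to the cut, not the story world, so non-diegetic.
Sound (4): it lives in Hana's subjectivity, not in the boathouse, so meta-diegetic.
Diegetic: (1) — that's 1.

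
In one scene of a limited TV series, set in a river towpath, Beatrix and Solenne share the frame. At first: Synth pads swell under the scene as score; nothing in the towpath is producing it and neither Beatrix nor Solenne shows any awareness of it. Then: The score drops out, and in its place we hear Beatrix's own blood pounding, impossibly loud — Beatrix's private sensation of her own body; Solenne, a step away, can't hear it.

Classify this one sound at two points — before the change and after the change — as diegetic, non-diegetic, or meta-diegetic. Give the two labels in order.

Before the change: underscore with no in-world source, inaudible to the characters → non-diegetic.
After the change: the body sound is Beatrix's subjective perception alone — Solenne can't hear it → meta-diegetic.

non-diegetic, meta-diegetic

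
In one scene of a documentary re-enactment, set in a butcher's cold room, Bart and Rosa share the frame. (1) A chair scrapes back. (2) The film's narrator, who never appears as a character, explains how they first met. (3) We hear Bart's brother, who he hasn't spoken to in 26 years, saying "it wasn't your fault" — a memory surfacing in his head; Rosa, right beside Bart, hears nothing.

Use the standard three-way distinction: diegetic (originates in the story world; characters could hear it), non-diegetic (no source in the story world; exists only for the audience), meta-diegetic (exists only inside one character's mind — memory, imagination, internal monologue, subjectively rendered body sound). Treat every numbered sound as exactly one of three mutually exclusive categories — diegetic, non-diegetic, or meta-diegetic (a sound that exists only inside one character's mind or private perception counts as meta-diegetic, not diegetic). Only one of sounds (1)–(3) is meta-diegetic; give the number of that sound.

Sound (1): an in-world source (a chair); characters could hear it, so diegetic.
(2) is non-diegetic: commentary laid over the scene from outside the fiction.
(3) is meta-diegetic: the voice is a memory playing only inside Bart's mind; Rosa can't hear it.
Only (3) is meta-diegetic.

3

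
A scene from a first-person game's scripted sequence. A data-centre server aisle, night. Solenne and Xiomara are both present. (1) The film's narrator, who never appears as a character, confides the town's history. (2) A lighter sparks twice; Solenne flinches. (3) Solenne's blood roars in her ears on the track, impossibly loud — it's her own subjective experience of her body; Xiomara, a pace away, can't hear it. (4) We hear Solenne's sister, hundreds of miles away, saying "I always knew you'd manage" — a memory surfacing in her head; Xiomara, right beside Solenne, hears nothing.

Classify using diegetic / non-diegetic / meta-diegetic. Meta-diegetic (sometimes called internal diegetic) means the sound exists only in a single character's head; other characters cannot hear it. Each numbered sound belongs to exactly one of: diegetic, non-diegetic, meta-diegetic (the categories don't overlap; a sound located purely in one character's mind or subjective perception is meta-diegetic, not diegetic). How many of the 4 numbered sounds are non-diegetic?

1

(1) external voice-over — not a character, not heard by anyone in the scene → non-diegetic.
Sound (2): the sound comes from a lighter physically present in the location, so diegetic.
(3) point-of-audition from inside Solenne's body; not a sound in the room → meta-diegetic.
(4) a remembered line, private to Solenne — not present in the room, not audible to Xiomara → meta-diegetic.
So 1 of the 4 is non-diegetic: (1).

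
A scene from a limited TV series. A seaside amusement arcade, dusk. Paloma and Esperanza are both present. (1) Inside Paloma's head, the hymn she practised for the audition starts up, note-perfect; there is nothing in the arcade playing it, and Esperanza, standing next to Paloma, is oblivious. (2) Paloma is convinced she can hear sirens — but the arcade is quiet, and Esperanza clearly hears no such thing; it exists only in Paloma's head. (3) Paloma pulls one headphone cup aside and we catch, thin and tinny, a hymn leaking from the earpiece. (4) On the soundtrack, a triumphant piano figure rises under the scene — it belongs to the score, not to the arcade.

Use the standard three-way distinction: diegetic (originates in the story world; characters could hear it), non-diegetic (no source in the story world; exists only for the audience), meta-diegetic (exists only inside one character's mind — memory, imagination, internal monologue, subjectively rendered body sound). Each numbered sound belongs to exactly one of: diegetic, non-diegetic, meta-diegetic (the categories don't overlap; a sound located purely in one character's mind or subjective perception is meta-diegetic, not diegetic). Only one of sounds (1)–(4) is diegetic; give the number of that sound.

(1) the music is a memory playing inside Paloma's mind alone; no real-world source, Esperanza can't hear it → meta-diegetic.
(2) is meta-diegetic: Paloma alone 'hears' it — an imagined sound, not present in the space.
(3) is diegetic: it's leaking from a physical pair of headphones in the scene.
Sound (4): score with no on-screen or off-screen source; it exists for the audience alone, so non-diegetic.
Only (3) is diegetic.

3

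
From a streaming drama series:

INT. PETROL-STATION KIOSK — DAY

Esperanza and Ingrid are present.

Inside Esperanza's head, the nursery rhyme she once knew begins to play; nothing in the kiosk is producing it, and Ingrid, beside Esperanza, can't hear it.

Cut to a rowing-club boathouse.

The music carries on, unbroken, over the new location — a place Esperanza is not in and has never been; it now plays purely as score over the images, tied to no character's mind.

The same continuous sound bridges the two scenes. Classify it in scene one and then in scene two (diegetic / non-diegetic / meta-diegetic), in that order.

Scene one: the music exists only inside Esperanza's mind; Ingrid can't hear it → meta-diegetic.
Scene two: it's detached from Esperanza entirely and plays over unrelated images with no in-world source — conventional underscore → non-diegetic.

meta-diegetic, non-diegetic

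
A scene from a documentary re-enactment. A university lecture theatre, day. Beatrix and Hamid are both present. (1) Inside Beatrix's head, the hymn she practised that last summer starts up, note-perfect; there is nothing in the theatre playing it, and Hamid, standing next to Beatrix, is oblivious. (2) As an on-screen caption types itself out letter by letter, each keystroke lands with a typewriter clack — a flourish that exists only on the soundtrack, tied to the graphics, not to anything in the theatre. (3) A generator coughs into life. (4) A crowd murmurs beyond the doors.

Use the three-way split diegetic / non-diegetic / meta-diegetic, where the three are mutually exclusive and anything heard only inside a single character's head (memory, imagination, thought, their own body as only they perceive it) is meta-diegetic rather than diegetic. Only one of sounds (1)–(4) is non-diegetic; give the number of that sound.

2

(1) remembered music, private to Beatrix — Hamid is oblivious because it isn't in the room → meta-diegetic.
(2) sound married to a title/caption — outside the diegesis by definition → non-diegetic.
(3) is diegetic: an in-world source (a generator); characters could hear it.
Sound (4): a crowd is part of the location's real environment, so diegetic.
Only (2) is non-diegetic.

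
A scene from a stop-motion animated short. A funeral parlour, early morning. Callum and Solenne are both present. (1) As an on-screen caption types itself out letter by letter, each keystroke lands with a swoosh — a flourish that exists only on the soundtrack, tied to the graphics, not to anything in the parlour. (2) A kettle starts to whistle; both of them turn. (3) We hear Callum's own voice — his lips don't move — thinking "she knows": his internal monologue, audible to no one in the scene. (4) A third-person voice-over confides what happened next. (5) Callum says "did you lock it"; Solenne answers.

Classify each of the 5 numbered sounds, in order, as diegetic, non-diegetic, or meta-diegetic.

(1) sound married to a title/caption — outside the diegesis by definition → non-diegetic.
(2) is diegetic: an in-world source (a kettle); characters could hear it.
(3) is meta-diegetic: it's Callum's unspoken thought, heard only by the audience via his subjectivity.
(4) external voice-over — not a character, not heard by anyone in the scene → non-diegetic.
(5) Callum is a character speaking aloud in the scene → diegetic.

non-diegetic, diegetic, meta-diegetic, non-diegetic, diegetic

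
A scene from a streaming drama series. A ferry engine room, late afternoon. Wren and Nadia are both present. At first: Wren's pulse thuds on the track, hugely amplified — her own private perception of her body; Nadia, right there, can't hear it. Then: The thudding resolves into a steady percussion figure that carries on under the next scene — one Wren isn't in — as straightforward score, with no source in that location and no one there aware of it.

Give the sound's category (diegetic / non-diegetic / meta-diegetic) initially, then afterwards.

Initially: it's Wren's subjective body sound, inaudible to Nadia → meta-diegetic.
Afterwards: detached from Wren and playing as sourceless score over a scene she isn't in — for the audience only → non-diegetic.

meta-diegetic, non-diegetic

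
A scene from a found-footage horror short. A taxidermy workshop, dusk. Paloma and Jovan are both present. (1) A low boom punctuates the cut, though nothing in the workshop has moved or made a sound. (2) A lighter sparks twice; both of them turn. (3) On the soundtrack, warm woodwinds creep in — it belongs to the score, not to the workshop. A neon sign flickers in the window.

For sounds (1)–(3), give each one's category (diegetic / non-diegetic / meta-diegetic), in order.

non-diegetic, diegetic, non-diegetic

Sound (1): an editorial stinger — it belongs to the cut, not the story world, so non-diegetic.
Sound (2): the sound comes from a lighter physically present in the location, so diegetic.
(3) nothing in the workshop produces it and the characters don't hear it — pure soundtrack → non-diegetic.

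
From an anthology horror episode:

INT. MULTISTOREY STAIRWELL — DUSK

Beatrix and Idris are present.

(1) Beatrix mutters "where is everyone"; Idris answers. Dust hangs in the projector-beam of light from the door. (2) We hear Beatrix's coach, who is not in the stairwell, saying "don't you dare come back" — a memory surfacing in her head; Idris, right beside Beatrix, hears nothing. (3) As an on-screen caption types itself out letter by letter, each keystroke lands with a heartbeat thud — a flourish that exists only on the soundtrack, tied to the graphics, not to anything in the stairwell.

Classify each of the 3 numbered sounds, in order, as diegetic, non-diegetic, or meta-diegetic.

Sound (1): spoken by a character present in the story world, so diegetic.
(2) it's Beatrix's recollection rendered as sound; the other character can't hear it → meta-diegetic.
(3) is non-diegetic: the caption isn't part of the story world, so neither is the sound tied to it.

diegetic, meta-diegetic, non-diegetic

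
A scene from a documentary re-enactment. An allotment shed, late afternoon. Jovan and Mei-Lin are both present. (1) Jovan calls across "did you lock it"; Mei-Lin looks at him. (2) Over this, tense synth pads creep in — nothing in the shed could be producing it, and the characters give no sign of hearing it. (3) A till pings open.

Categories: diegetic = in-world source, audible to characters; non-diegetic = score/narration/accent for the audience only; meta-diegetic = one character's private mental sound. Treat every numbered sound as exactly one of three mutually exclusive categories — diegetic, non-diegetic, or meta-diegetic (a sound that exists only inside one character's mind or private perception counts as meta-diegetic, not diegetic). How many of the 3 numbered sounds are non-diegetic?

(1) is diegetic: spoken by a character present in the story world.
(2) is non-diegetic: nothing in the shed produces it and the characters don't hear it — pure soundtrack.
(3) is diegetic: an in-world source (a till); characters could hear it.
So 1 of the 3 is non-diegetic: (2).

1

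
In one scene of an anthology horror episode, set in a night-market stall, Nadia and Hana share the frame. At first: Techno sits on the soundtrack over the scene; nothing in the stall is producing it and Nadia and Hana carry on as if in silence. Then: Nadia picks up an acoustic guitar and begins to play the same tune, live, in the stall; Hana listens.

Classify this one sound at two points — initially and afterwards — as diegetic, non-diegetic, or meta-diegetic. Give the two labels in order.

Initially: no in-world source exists and no character can hear it — underscore → non-diegetic.
Afterwards: an acoustic guitar is now a real source in the story world and the characters hear it → diegetic.

non-diegetic, diegetic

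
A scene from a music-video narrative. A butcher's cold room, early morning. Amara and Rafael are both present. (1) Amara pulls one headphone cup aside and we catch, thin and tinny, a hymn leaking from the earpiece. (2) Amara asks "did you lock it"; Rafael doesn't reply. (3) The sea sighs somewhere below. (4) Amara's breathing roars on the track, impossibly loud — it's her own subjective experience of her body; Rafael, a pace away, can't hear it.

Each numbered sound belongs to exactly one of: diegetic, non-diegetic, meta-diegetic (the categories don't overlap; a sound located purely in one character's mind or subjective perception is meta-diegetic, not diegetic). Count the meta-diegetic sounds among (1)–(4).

(1) the headphones are an on-screen source → diegetic.
(2) Amara is a character speaking aloud in the scene → diegetic.
Sound (3): ambient/room sound belonging to the story's physical space, so diegetic.
(4) it's Amara's internal bodily sensation rendered as sound; only Amara 'hears' it → meta-diegetic.
So 1 of the 4 is meta-diegetic: (4).

1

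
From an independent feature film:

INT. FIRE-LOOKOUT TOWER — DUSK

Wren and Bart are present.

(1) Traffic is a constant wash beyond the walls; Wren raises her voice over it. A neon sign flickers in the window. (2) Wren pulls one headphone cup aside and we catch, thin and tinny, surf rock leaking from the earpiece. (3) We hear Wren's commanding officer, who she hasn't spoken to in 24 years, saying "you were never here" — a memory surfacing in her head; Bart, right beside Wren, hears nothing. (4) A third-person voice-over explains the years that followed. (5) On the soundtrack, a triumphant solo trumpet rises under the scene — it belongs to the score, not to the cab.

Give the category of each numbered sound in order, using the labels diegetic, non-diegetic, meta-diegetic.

diegetic, diegetic, meta-diegetic, non-diegetic, non-diegetic

(1) ambient/room sound belonging to the story's physical space → diegetic.
Sound (2): it's leaking from a physical pair of headphones in the scene, so diegetic.
Sound (3): the voice is a memory playing only inside Wren's mind; Bart can't hear it, so meta-diegetic.
(4) commentary laid over the scene from outside the fiction → non-diegetic.
(5) is non-diegetic: nothing in the cab produces it and the characters don't hear it — pure soundtrack.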